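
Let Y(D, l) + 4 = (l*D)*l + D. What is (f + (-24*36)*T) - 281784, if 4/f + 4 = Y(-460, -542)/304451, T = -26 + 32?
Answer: -9782001055787/34087427 ≈ -2.8697e+5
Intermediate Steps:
Y(D, l) = -4 + D + D*l² (Y(D, l) = -4 + ((l*D)*l + D) = -4 + ((D*l)*l + D) = -4 + (D*l² + D) = -4 + (D + D*l²) = -4 + D + D*l²)
T = 6
f = -304451/34087427 (f = 4/(-4 + (-4 - 460 - 460*(-542)²)/304451) = 4/(-4 + (-4 - 460 - 460*293764)*(1/304451)) = 4/(-4 + (-4 - 460 - 135131440)*(1/304451)) = 4/(-4 - 135131904*1/304451) = 4/(-4 - 135131904/304451) = 4/(-136349708/304451) = 4*(-304451/136349708) = -304451/34087427 ≈ -0.0089315)
(f + (-24*36)*T) - 281784 = (-304451/34087427 - 24*36*6) - 281784 = (-304451/34087427 - 864*6) - 281784 = (-304451/34087427 - 5184) - 281784 = -176709526019/34087427 - 281784 = -9782001055787/34087427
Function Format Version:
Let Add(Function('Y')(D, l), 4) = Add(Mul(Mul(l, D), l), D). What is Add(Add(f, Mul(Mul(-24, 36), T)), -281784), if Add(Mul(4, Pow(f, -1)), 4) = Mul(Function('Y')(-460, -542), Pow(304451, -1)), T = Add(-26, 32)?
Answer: Rational(-9782001055787, 34087427) ≈ -2.8697e+5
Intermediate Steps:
Function('Y')(D, l) = Add(-4, D, Mul(D, Pow(l, 2))) (Function('Y')(D, l) = Add(-4, Add(Mul(Mul(l, D), l), D)) = Add(-4, Add(Mul(Mul(D, l), l), D)) = Add(-4, Add(Mul(D, Pow(l, 2)), D)) = Add(-4, Add(D, Mul(D, Pow(l, 2)))) = Add(-4, D, Mul(D, Pow(l, 2))))
T = 6
f = Rational(-304451, 34087427) (f = Mul(4, Pow(Add(-4, Mul(Add(-4, -460, Mul(-460, Pow(-542, 2))), Pow(304451, -1))), -1)) = Mul(4, Pow(Add(-4, Mul(Add(-4, -460, Mul(-460, 293764)), Rational(1, 304451))), -1)) = Mul(4, Pow(Add(-4, Mul(Add(-4, -460, -135131440), Rational(1, 304451))), -1)) = Mul(4, Pow(Add(-4, Mul(-135131904, Rational(1, 304451))), -1)) = Mul(4, Pow(Add(-4, Rational(-135131904, 304451)), -1)) = Mul(4, Pow(Rational(-136349708, 304451), -1)) = Mul(4, Rational(-304451, 136349708)) = Rational(-304451, 34087427) ≈ -0.0089315)
Add(Add(f, Mul(Mul(-24, 36), T)), -281784) = Add(Add(Rational(-304451, 34087427), Mul(Mul(-24, 36), 6)), -281784) = Add(Add(Rational(-304451, 34087427), Mul(-864, 6)), -281784) = Add(Add(Rational(-304451, 34087427), -5184), -281784) = Add(Rational(-176709526019, 34087427), -281784) = Rational(-9782001055787, 34087427)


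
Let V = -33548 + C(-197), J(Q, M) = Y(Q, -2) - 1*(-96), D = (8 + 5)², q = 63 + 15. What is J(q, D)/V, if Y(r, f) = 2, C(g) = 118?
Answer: -49/16715 ≈ -0.0029315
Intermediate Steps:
q = 78
D = 169 (D = 13² = 169)
J(Q, M) = 98 (J(Q, M) = 2 - 1*(-96) = 2 + 96 = 98)
V = -33430 (V = -33548 + 118 = -33430)
J(q, D)/V = 98/(-33430) = 98*(-1/33430) = -49/16715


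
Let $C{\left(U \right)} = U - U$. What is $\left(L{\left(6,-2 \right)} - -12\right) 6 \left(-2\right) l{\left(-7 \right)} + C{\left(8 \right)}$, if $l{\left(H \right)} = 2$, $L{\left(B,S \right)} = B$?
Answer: $-432$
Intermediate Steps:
$C{\left(U \right)} = 0$
$\left(L{\left(6,-2 \right)} - -12\right) 6 \left(-2\right) l{\left(-7 \right)} + C{\left(8 \right)} = \left(6 - -12\right) 6 \left(-2\right) 2 + 0 = \left(6 + 12\right) 6 \left(-2\right) 2 + 0 = 18 \cdot 6 \left(-2\right) 2 + 0 = 108 \left(-2\right) 2 + 0 = \left(-216\right) 2 + 0 = -432 + 0 = -432$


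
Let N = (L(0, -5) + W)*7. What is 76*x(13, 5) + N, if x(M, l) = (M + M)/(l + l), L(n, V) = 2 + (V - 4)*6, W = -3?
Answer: -937/5 ≈ -187.40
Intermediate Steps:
L(n, V) = -22 + 6*V (L(n, V) = 2 + (-4 + V)*6 = 2 + (-24 + 6*V) = -22 + 6*V)
x(M, l) = M/l (x(M, l) = (2*M)/((2*l)) = (2*M)*(1/(2*l)) = M/l)
N = -385 (N = ((-22 + 6*(-5)) - 3)*7 = ((-22 - 30) - 3)*7 = (-52 - 3)*7 = -55*7 = -385)
76*x(13, 5) + N = 76*(13/5) - 385 = 988/5 - 385 = -937/5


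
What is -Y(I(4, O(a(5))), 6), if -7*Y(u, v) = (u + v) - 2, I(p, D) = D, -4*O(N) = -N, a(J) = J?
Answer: 3/4 ≈ 0.75000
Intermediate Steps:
O(N) = N/4 (O(N) = -(-1)*N/4 = N/4)
Y(u, v) = 2/7 - u/7 - v/7 (Y(u, v) = -((u + v) - 2)/7 = -(-2 + u + v)/7 = 2/7 - u/7 - v/7)
-Y(I(4, O(a(5))), 6) = -(2/7 - 5/28 - 1/7*6) = -(2/7 - 1/7*5/4 - 6/7) = -(2/7 - 5/28 - 6/7) = -1*(-3/4) = 3/4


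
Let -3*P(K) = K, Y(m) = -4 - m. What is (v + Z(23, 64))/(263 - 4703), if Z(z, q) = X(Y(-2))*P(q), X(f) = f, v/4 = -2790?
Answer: 4169/1665 ≈ 2.5039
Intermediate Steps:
P(K) = -K/3
v = -11160 (v = 4*(-2790) = -11160)
Z(z, q) = 2*q/3 (Z(z, q) = (-4 - 1*(-2))*(-q/3) = (-4 + 2)*(-q/3) = -(-2)*q/3 = 2*q/3)
(v + Z(23, 64))/(263 - 4703) = (-11160 + (2/3)*64)/(263 - 4703) = (-11160 + 128/3)/(-4440) = -33352/3*(-1/4440) = 4169/1665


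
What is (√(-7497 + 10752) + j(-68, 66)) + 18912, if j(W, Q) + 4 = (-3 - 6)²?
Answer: 18989 + √3255 ≈ 19046.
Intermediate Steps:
j(W, Q) = 77 (j(W, Q) = -4 + (-3 - 6)² = -4 + (-9)² = -4 + 81 = 77)
(√(-7497 + 10752) + j(-68, 66)) + 18912 = (√(-7497 + 10752) + 77) + 18912 = (√3255 + 77) + 18912 = (77 + √3255) + 18912 = 18989 + √3255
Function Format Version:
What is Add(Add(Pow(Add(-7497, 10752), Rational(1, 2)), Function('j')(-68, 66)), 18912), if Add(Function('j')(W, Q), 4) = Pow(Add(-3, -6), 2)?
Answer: Add(18989, Pow(3255, Rational(1, 2))) ≈ 19046.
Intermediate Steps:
Function('j')(W, Q) = 77 (Function('j')(W, Q) = Add(-4, Pow(Add(-3, -6), 2)) = Add(-4, Pow(-9, 2)) = Add(-4, 81) = 77)
Add(Add(Pow(Add(-7497, 10752), Rational(1, 2)), Function('j')(-68, 66)), 18912) = Add(Add(Pow(Add(-7497, 10752), Rational(1, 2)), 77), 18912) = Add(Add(Pow(3255, Rational(1, 2)), 77), 18912) = Add(Add(77, Pow(3255, Rational(1, 2))), 18912) = Add(18989, Pow(3255, Rational(1, 2)))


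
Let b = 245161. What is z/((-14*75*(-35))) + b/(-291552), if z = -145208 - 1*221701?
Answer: -19330453253/1785756000 ≈ -10.825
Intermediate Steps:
z = -366909 (z = -145208 - 221701 = -366909)
z/((-14*75*(-35))) + b/(-291552) = -366909/(-14*75*(-35)) + 245161/(-291552) = -366909/((-1050*(-35))) + 245161*(-1/291552) = -366909/36750 - 245161/291552 = -366909*1/36750 - 245161/291552 = -122303/12250 - 245161/291552 = -19330453253/1785756000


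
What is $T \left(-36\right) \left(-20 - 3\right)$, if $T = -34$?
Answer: $-28152$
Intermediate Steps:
$T \left(-36\right) \left(-20 - 3\right) = \left(-34\right) \left(-36\right) \left(-20 - 3\right) = 1224 \left(-20 - 3\right) = 1224 \left(-23\right) = -28152$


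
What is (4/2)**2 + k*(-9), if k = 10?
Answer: -86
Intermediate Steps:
(4/2)**2 + k*(-9) = (4/2)**2 + 10*(-9) = (4*(1/2))**2 - 90 = 2**2 - 90 = 4 - 90 = -86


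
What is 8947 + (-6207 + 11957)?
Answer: 14697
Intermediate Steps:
8947 + (-6207 + 11957) = 8947 + 5750 = 14697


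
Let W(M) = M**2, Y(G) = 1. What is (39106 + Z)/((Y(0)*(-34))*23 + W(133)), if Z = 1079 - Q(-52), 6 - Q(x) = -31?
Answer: 40148/16907 ≈ 2.3746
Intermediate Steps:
Q(x) = 37 (Q(x) = 6 - 1*(-31) = 6 + 31 = 37)
Z = 1042 (Z = 1079 - 1*37 = 1079 - 37 = 1042)
(39106 + Z)/((Y(0)*(-34))*23 + W(133)) = (39106 + 1042)/((1*(-34))*23 + 133**2) = 40148/(-34*23 + 17689) = 40148/(-782 + 17689) = 40148/16907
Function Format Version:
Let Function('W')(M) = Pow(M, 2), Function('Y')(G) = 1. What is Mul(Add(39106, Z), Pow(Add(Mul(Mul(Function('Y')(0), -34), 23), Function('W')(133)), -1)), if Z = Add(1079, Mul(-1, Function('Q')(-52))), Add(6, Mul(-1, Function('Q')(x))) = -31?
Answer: Rational(40148, 16907) ≈ 2.3746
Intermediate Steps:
Function('Q')(x) = 37 (Function('Q')(x) = Add(6, Mul(-1, -31)) = Add(6, 31) = 37)
Z = 1042 (Z = Add(1079, Mul(-1, 37)) = Add(1079, -37) = 1042)
Mul(Add(39106, Z), Pow(Add(Mul(Mul(Function('Y')(0), -34), 23), Function('W')(133)), -1)) = Mul(Add(39106, 1042), Pow(Add(Mul(Mul(1, -34), 23), Pow(133, 2)), -1)) = Mul(40148, Pow(Add(Mul(-34, 23), 17689), -1)) = Mul(40148, Pow(Add(-782, 17689), -1)) = Mul(40148, Pow(16907, -1)) = Mul(40148, Rational(1, 16907)) = Rational(40148, 16907)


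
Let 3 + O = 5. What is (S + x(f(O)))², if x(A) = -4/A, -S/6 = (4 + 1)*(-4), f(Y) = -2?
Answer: 14884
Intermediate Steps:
O = 2 (O = -3 + 5 = 2)
S = 120 (S = -6*(4 + 1)*(-4) = -30*(-4) = -6*(-20) = 120)
(S + x(f(O)))² = (120 - 4/(-2))² = (120 - 4*(-½))² = (120 + 2)² = 122² = 14884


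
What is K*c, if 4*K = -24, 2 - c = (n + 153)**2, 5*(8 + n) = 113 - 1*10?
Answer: 4113204/25 ≈ 1.6453e+5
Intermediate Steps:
n = 63/5 (n = -8 + (113 - 1*10)/5 = -8 + (113 - 10)/5 = -8 + (1/5)*103 = -8 + 103/5 = 63/5 ≈ 12.600)
c = -685534/25 (c = 2 - (63/5 + 153)**2 = 2 - (828/5)**2 = 2 - 1*685584/25 = 2 - 685584/25 = -685534/25 ≈ -27421.)
K = -6 (K = (1/4)*(-24) = -6)
K*c = -6*(-685534/25) = 4113204/25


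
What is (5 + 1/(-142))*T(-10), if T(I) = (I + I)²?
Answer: 141800/71 ≈ 1997.2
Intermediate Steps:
T(I) = 4*I² (T(I) = (2*I)² = 4*I²)
(5 + 1/(-142))*T(-10) = (5 + 1/(-142))*(4*(-10)²) = (5 - 1/142)*(4*100) = (709/142)*400 = 141800/71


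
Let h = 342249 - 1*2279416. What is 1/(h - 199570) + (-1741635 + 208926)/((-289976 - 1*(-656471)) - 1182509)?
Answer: 3274995214519/1743607306318 ≈ 1.8783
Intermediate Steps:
h = -1937167 (h = 342249 - 2279416 = -1937167)
1/(h - 199570) + (-1741635 + 208926)/((-289976 - 1*(-656471)) - 1182509) = 1/(-1937167 - 199570) + (-1741635 + 208926)/((-289976 - 1*(-656471)) - 1182509) = 1/(-2136737) - 1532709/((-289976 + 656471) - 1182509) = -1/2136737 - 1532709/(366495 - 1182509) = -1/2136737 - 1532709/(-816014) = -1/2136737 - 1532709*(-1/816014) = -1/2136737 + 1532709/816014 = 3274995214519/1743607306318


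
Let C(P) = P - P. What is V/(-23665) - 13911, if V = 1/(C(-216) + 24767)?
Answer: -8153390886106/586111055 ≈ -13911.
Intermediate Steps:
C(P) = 0
V = 1/24767 (V = 1/(0 + 24767) = 1/24767 ≈ 4.0376e-5)
V/(-23665) - 13911 = (1/24767)/(-23665) - 13911 = (1/24767)*(-1/23665) - 13911 = -1/586111055 - 13911 = -8153390886106/586111055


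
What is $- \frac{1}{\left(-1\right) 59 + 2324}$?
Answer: $- \frac{1}{2265} \approx -0.0004415$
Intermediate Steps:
$- \frac{1}{\left(-1\right) 59 + 2324} = - \frac{1}{-59 + 2324} = - \frac{1}{2265}$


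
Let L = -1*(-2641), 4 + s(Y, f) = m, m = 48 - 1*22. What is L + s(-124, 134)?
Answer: 2663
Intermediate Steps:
m = 26 (m = 48 - 22 = 26)
s(Y, f) = 22 (s(Y, f) = -4 + 26 = 22)
L = 2641
L + s(-124, 134) = 2641 + 22 = 2663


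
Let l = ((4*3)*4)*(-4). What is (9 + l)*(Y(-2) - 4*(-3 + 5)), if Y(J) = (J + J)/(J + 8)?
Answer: 1586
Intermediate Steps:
Y(J) = 2*J/(8 + J) (Y(J) = (2*J)/(8 + J) = 2*J/(8 + J))
l = -192 (l = (12*4)*(-4) = 48*(-4) = -192)
(9 + l)*(Y(-2) - 4*(-3 + 5)) = (9 - 192)*(2*(-2)/(8 - 2) - 4*(-3 + 5)) = -183*(2*(-2)/6 - 4*2) = -183*(2*(-2)*(⅙) - 1*8) = -183*(-⅔ - 8) = -183*(-26/3) = 1586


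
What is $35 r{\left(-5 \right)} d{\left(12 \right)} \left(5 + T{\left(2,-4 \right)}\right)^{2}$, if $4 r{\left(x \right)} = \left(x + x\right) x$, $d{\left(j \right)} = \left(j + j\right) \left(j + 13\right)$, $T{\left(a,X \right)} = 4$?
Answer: $21262500$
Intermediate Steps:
$d{\left(j \right)} = 2 j \left(13 + j\right)$
$r{\left(x \right)} = \frac{x^{2}}{2}$ ($r{\left(x \right)} = \frac{\left(x + x\right) x}{4} = \frac{2 x x}{4} = \frac{2 x^{2}}{4} = \frac{x^{2}}{2}$)
$35 r{\left(-5 \right)} d{\left(12 \right)} \left(5 + T{\left(2,-4 \right)}\right)^{2} = 35 \frac{\left(-5\right)^{2}}{2} \cdot 2 \cdot 12 \left(13 + 12\right) \left(5 + 4\right)^{2} = 35 \cdot \frac{1}{2} \cdot 25 \cdot 2 \cdot 12 \cdot 25 \cdot 9^{2} = 35 \cdot \frac{25}{2} \cdot 600 \cdot 81 = \frac{875}{2} \cdot 600 \cdot 81 = 262500 \cdot 81 = 21262500$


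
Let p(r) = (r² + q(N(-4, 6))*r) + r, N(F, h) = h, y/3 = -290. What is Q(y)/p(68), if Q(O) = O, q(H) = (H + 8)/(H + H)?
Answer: -1305/7157 ≈ -0.18234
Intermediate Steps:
y = -870 (y = 3*(-290) = -870)
q(H) = (8 + H)/(2*H) (q(H) = (8 + H)/((2*H)) = (8 + H)*(1/(2*H)) = (8 + H)/(2*H))
p(r) = r² + 13*r/6 (p(r) = (r² + ((½)*(8 + 6)/6)*r) + r = (r² + ((½)*(⅙)*14)*r) + r = (r² + 7*r/6) + r = r² + 13*r/6)
Q(y)/p(68) = -870*3/(34*(13 + 6*68)) = -870*3/(34*(13 + 408)) = -870/((⅙)*68*421) = -870/14314/3 = -870*3/14314 = -1305/7157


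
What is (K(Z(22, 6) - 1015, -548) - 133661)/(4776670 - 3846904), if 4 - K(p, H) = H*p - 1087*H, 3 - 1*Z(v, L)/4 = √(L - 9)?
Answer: -1278977/929766 - 1096*I*√3/464883 ≈ -1.3756 - 0.0040835*I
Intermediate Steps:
Z(v, L) = 12 - 4*√(-9 + L) (Z(v, L) = 12 - 4*√(L - 9) = 12 - 4*√(-9 + L))
K(p, H) = 4 + 1087*H - H*p (K(p, H) = 4 - (H*p - 1087*H) = 4 - (-1087*H + H*p) = 4 + (1087*H - H*p) = 4 + 1087*H - H*p)
(K(Z(22, 6) - 1015, -548) - 133661)/(4776670 - 3846904) = ((4 + 1087*(-548) - 1*(-548)*((12 - 4*√(-9 + 6)) - 1015)) - 133661)/(4776670 - 3846904) = ((4 - 595676 - 1*(-548)*((12 - 4*I*√3) - 1015)) - 133661)/929766 = ((4 - 595676 - 1*(-548)*((12 - 4*I*√3) - 1015)) - 133661)*(1/929766) = ((4 - 595676 - 1*(-548)*(-1003 - 4*I*√3)) - 133661)*(1/929766) = ((4 - 595676 + (-549644 - 2192*I*√3)) - 133661)*(1/929766) = ((-1145316 - 2192*I*√3) - 133661)*(1/929766) = (-1278977 - 2192*I*√3)*(1/929766) = -1278977/929766 - 1096*I*√3/464883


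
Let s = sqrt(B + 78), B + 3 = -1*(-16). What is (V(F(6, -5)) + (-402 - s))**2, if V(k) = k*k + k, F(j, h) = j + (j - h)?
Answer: (96 + sqrt(91))**2 ≈ 11139.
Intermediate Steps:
B = 13 (B = -3 - 1*(-16) = -3 + 16 = 13)
s = sqrt(91) (s = sqrt(13 + 78) = sqrt(91) ≈ 9.5394)
F(j, h) = -h + 2*j
V(k) = k + k**2 (V(k) = k**2 + k = k + k**2)
(V(F(6, -5)) + (-402 - s))**2 = ((-1*(-5) + 2*6)*(1 + (-1*(-5) + 2*6)) + (-402 - sqrt(91)))**2 = ((5 + 12)*(1 + (5 + 12)) + (-402 - sqrt(91)))**2 = (17*(1 + 17) + (-402 - sqrt(91)))**2 = (17*18 + (-402 - sqrt(91)))**2 = (306 + (-402 - sqrt(91)))**2 = (-96 - sqrt(91))**2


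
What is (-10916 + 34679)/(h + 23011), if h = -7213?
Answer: 7921/5266 ≈ 1.5042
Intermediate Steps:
(-10916 + 34679)/(h + 23011) = (-10916 + 34679)/(-7213 + 23011) = 23763/15798 = 23763*(1/15798) = 7921/5266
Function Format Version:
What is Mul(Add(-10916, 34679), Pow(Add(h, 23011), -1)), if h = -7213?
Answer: Rational(7921, 5266) ≈ 1.5042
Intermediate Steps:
Mul(Add(-10916, 34679), Pow(Add(h, 23011), -1)) = Mul(Add(-10916, 34679), Pow(Add(-7213, 23011), -1)) = Mul(23763, Pow(15798, -1)) = Mul(23763, Rational(1, 15798)) = Rational(7921, 5266)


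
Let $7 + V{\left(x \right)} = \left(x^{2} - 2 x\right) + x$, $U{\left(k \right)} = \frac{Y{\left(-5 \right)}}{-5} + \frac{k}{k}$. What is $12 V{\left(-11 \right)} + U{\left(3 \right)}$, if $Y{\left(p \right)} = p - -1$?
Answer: $\frac{7509}{5} \approx 1501.8$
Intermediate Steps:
$Y{\left(p \right)} = 1 + p$ ($Y{\left(p \right)} = p + 1 = 1 + p$)
$U{\left(k \right)} = \frac{9}{5}$ ($U{\left(k \right)} = \frac{1 - 5}{-5} + \frac{k}{k} = \left(-4\right) \left(- \frac{1}{5}\right) + 1 = \frac{4}{5} + 1 = \frac{9}{5}$)
$V{\left(x \right)} = -7 + x^{2} - x$ ($V{\left(x \right)} = -7 + \left(\left(x^{2} - 2 x\right) + x\right) = -7 + \left(x^{2} - x\right) = -7 + x^{2} - x$)
$12 V{\left(-11 \right)} + U{\left(3 \right)} = 12 \left(-7 + \left(-11\right)^{2} - -11\right) + \frac{9}{5} = 12 \left(-7 + 121 + 11\right) + \frac{9}{5} = 12 \cdot 125 + \frac{9}{5} = 1500 + \frac{9}{5} = \frac{7509}{5}$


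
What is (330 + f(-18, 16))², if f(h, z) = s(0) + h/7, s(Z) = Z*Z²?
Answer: 5253264/49 ≈ 1.0721e+5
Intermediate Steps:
s(Z) = Z³
f(h, z) = h/7 (f(h, z) = 0³ + h/7 = 0 + h*(⅐) = 0 + h/7 = h/7)
(330 + f(-18, 16))² = (330 + (⅐)*(-18))² = (330 - 18/7)² = (2292/7)² = 5253264/49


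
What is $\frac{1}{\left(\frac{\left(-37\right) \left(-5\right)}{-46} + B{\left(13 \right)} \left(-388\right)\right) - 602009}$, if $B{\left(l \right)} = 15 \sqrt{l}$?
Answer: $- \frac{1273859554}{765948277395601} + \frac{12315120 \sqrt{13}}{765948277395601} \approx -1.6051 \cdot 10^{-6}$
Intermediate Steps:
$\frac{1}{\left(\frac{\left(-37\right) \left(-5\right)}{-46} + B{\left(13 \right)} \left(-388\right)\right) - 602009} = \frac{1}{\left(\frac{\left(-37\right) \left(-5\right)}{-46} + 15 \sqrt{13} \left(-388\right)\right) - 602009} = \frac{1}{\left(185 \left(- \frac{1}{46}\right) - 5820 \sqrt{13}\right) - 602009} = \frac{1}{\left(- \frac{185}{46} - 5820 \sqrt{13}\right) - 602009} = \frac{1}{- \frac{27692599}{46} - 5820 \sqrt{13}}$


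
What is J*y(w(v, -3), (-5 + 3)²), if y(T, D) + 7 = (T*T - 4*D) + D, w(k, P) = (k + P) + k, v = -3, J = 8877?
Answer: 550374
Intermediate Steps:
w(k, P) = P + 2*k (w(k, P) = (P + k) + k = P + 2*k)
y(T, D) = -7 + T² - 3*D (y(T, D) = -7 + ((T*T - 4*D) + D) = -7 + ((T² - 4*D) + D) = -7 + (T² - 3*D) = -7 + T² - 3*D)
J*y(w(v, -3), (-5 + 3)²) = 8877*(-7 + (-3 + 2*(-3))² - 3*(-5 + 3)²) = 8877*(-7 + (-3 - 6)² - 3*(-2)²) = 8877*(-7 + (-9)² - 3*4) = 8877*(-7 + 81 - 12) = 8877*62 = 550374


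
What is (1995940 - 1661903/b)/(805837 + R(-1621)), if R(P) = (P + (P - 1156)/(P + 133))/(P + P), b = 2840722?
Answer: 13676092679978449296/5521564554746861903 ≈ 2.4769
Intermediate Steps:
R(P) = (P + (-1156 + P)/(133 + P))/(2*P) (R(P) = (P + (-1156 + P)/(133 + P))/((2*P)) = (P + (-1156 + P)/(133 + P))*(1/(2*P)) = (P + (-1156 + P)/(133 + P))/(2*P))
(1995940 - 1661903/b)/(805837 + R(-1621)) = (1995940 - 1661903/2840722)/(805837 + (½)*(-1156 + (-1621)² + 134*(-1621))/(-1621*(133 - 1621))) = (1995940 - 1661903*1/2840722)/(805837 + (½)*(-1/1621)*(-1156 + 2627641 - 217214)/(-1488)) = (1995940 - 1661903/2840722)/(805837 + (½)*(-1/1621)*(-1/1488)*2409271) = 5669909006777/(2840722*(805837 + 2409271/4824096)) = 5669909006777/(2840722*(3887437457623/4824096)) = (5669909006777/2840722)*(4824096/3887437457623) = 13676092679978449296/5521564554746861903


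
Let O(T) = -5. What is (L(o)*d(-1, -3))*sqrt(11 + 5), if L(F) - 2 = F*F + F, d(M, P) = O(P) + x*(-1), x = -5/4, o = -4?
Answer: -210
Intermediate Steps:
x = -5/4 (x = -5*1/4 = -5/4 ≈ -1.2500)
d(M, P) = -15/4 (d(M, P) = -5 - 5/4*(-1) = -5 + 5/4 = -15/4)
L(F) = 2 + F + F**2 (L(F) = 2 + (F*F + F) = 2 + (F**2 + F) = 2 + (F + F**2) = 2 + F + F**2)
(L(o)*d(-1, -3))*sqrt(11 + 5) = ((2 - 4 + (-4)**2)*(-15/4))*sqrt(11 + 5) = ((2 - 4 + 16)*(-15/4))*sqrt(16) = (14*(-15/4))*4 = -105/2*4 = -210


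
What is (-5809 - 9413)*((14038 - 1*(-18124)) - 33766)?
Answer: 24416088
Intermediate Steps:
(-5809 - 9413)*((14038 - 1*(-18124)) - 33766) = -15222*((14038 + 18124) - 33766) = -15222*(32162 - 33766) = -15222*(-1604) = 24416088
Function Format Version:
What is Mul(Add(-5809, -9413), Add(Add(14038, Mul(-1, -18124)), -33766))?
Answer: 24416088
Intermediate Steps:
Mul(Add(-5809, -9413), Add(Add(14038, Mul(-1, -18124)), -33766)) = Mul(-15222, Add(Add(14038, 18124), -33766)) = Mul(-15222, Add(32162, -33766)) = Mul(-15222, -1604) = 24416088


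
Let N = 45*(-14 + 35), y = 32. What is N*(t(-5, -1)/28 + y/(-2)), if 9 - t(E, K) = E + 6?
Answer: -14850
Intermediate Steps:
N = 945 (N = 45*21 = 945)
t(E, K) = 3 - E (t(E, K) = 9 - (E + 6) = 9 - (6 + E) = 9 + (-6 - E) = 3 - E)
N*(t(-5, -1)/28 + y/(-2)) = 945*((3 - 1*(-5))/28 + 32/(-2)) = 945*((3 + 5)*(1/28) + 32*(-½)) = 945*(8*(1/28) - 16) = 945*(2/7 - 16) = 945*(-110/7) = -14850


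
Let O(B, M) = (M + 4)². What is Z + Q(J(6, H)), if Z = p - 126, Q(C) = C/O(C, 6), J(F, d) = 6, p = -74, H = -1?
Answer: -9997/50 ≈ -199.94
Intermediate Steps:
O(B, M) = (4 + M)²
Q(C) = C/100 (Q(C) = C/((4 + 6)²) = C/(10²) = C/100)
Z = -200 (Z = -74 - 126 = -200)
Z + Q(J(6, H)) = -200 + (1/100)*6 = -200 + 3/50 = -9997/50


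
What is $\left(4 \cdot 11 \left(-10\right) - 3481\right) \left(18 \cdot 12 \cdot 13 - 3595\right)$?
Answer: $3085827$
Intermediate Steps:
$\left(4 \cdot 11 \left(-10\right) - 3481\right) \left(18 \cdot 12 \cdot 13 - 3595\right) = \left(44 \left(-10\right) - 3481\right) \left(216 \cdot 13 - 3595\right) = \left(-440 - 3481\right) \left(2808 - 3595\right) = \left(-3921\right) \left(-787\right) = 3085827$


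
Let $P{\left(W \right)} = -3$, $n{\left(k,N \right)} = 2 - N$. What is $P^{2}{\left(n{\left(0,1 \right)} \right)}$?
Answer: $9$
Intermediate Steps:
$P^{2}{\left(n{\left(0,1 \right)} \right)} = \left(-3\right)^{2} = 9$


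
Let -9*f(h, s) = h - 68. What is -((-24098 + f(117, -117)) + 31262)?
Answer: -64427/9 ≈ -7158.6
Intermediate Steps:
f(h, s) = 68/9 - h/9 (f(h, s) = -(h - 68)/9 = -(-68 + h)/9 = 68/9 - h/9)
-((-24098 + f(117, -117)) + 31262) = -((-24098 + (68/9 - ⅑*117)) + 31262) = -((-24098 + (68/9 - 13)) + 31262) = -((-24098 - 49/9) + 31262) = -(-216931/9 + 31262) = -1*64427/9 = -64427/9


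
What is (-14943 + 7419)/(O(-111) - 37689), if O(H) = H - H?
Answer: 2508/12563 ≈ 0.19963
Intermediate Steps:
O(H) = 0
(-14943 + 7419)/(O(-111) - 37689) = (-14943 + 7419)/(0 - 37689) = -7524/(-37689) = -7524*(-1/37689) = 2508/12563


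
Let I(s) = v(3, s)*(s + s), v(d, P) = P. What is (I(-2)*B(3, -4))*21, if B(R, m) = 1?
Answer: 168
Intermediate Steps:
I(s) = 2*s**2 (I(s) = s*(s + s) = s*(2*s) = 2*s**2)
(I(-2)*B(3, -4))*21 = ((2*(-2)**2)*1)*21 = ((2*4)*1)*21 = (8*1)*21 = 8*21 = 168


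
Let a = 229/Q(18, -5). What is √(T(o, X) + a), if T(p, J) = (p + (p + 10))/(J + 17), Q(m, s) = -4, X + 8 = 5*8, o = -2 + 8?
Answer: 3*I*√1237/14 ≈ 7.5366*I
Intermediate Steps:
o = 6
X = 32 (X = -8 + 5*8 = -8 + 40 = 32)
T(p, J) = (10 + 2*p)/(17 + J) (T(p, J) = (p + (10 + p))/(17 + J) = (10 + 2*p)/(17 + J))
a = -229/4 (a = 229/(-4) = 229*(-¼) = -229/4 ≈ -57.250)
√(T(o, X) + a) = √(2*(5 + 6)/(17 + 32) - 229/4) = √(2*11/49 - 229/4) = √(2*(1/49)*11 - 229/4) = √(22/49 - 229/4) = √(-11133/196) = 3*I*√1237/14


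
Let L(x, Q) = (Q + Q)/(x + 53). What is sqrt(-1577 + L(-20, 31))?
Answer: I*sqrt(1715307)/33 ≈ 39.688*I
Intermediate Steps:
L(x, Q) = 2*Q/(53 + x) (L(x, Q) = (2*Q)/(53 + x) = 2*Q/(53 + x))
sqrt(-1577 + L(-20, 31)) = sqrt(-1577 + 2*31/(53 - 20)) = sqrt(-1577 + 2*31/33) = sqrt(-1577 + 2*31*(1/33)) = sqrt(-1577 + 62/33) = sqrt(-51979/33) = I*sqrt(1715307)/33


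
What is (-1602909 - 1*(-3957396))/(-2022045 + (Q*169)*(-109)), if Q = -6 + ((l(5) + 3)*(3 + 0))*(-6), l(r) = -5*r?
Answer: -784829/3068745 ≈ -0.25575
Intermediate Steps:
Q = 390 (Q = -6 + ((-5*5 + 3)*(3 + 0))*(-6) = -6 + ((-25 + 3)*3)*(-6) = -6 - 22*3*(-6) = -6 - 66*(-6) = -6 + 396 = 390)
(-1602909 - 1*(-3957396))/(-2022045 + (Q*169)*(-109)) = (-1602909 - 1*(-3957396))/(-2022045 + (390*169)*(-109)) = (-1602909 + 3957396)/(-2022045 + 65910*(-109)) = 2354487/(-2022045 - 7184190) = 2354487/(-9206235) = 2354487*(-1/9206235) = -784829/3068745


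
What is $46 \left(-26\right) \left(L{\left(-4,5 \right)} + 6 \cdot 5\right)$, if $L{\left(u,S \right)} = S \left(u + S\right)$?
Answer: $-41860$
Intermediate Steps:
$L{\left(u,S \right)} = S \left(S + u\right)$
$46 \left(-26\right) \left(L{\left(-4,5 \right)} + 6 \cdot 5\right) = 46 \left(-26\right) \left(5 \left(5 - 4\right) + 6 \cdot 5\right) = - 1196 \left(5 \cdot 1 + 30\right) = - 1196 \left(5 + 30\right) = \left(-1196\right) 35 = -41860$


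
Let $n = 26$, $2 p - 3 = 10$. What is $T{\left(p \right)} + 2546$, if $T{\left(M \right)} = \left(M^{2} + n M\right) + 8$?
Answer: $\frac{11061}{4} \approx 2765.3$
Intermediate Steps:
$p = \frac{13}{2}$ ($p = \frac{3}{2} + \frac{1}{2} \cdot 10 = \frac{3}{2} + 5 = \frac{13}{2} \approx 6.5$)
$T{\left(M \right)} = 8 + M^{2} + 26 M$ ($T{\left(M \right)} = \left(M^{2} + 26 M\right) + 8 = 8 + M^{2} + 26 M$)
$T{\left(p \right)} + 2546 = \left(8 + \left(\frac{13}{2}\right)^{2} + 26 \cdot \frac{13}{2}\right) + 2546 = \left(8 + \frac{169}{4} + 169\right) + 2546 = \frac{877}{4} + 2546 = \frac{11061}{4}$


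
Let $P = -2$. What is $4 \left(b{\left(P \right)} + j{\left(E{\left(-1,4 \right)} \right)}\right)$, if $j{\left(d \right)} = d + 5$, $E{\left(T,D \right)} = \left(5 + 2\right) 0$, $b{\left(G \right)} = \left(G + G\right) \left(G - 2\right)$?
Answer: $84$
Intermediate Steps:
$b{\left(G \right)} = 2 G \left(-2 + G\right)$
$E{\left(T,D \right)} = 0$ ($E{\left(T,D \right)} = 7 \cdot 0 = 0$)
$j{\left(d \right)} = 5 + d$
$4 \left(b{\left(P \right)} + j{\left(E{\left(-1,4 \right)} \right)}\right) = 4 \left(2 \left(-2\right) \left(-2 - 2\right) + \left(5 + 0\right)\right) = 4 \left(2 \left(-2\right) \left(-4\right) + 5\right) = 4 \left(16 + 5\right) = 4 \cdot 21 = 84$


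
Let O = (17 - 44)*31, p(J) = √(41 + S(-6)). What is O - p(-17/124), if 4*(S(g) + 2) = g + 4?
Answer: -837 - √154/2 ≈ -843.21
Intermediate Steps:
S(g) = -1 + g/4 (S(g) = -2 + (g + 4)/4 = -2 + (4 + g)/4 = -2 + (1 + g/4) = -1 + g/4)
p(J) = √154/2 (p(J) = √(41 + (-1 + (¼)*(-6))) = √(41 + (-1 - 3/2)) = √(41 - 5/2) = √(77/2) = √154/2)
O = -837 (O = -27*31 = -837)
O - p(-17/124) = -837 - √154/2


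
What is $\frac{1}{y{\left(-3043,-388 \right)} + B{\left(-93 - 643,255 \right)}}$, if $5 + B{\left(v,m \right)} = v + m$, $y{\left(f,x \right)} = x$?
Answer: $- \frac{1}{874} \approx -0.0011442$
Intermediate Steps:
$B{\left(v,m \right)} = -5 + m + v$ ($B{\left(v,m \right)} = -5 + \left(v + m\right) = -5 + \left(m + v\right) = -5 + m + v$)
$\frac{1}{y{\left(-3043,-388 \right)} + B{\left(-93 - 643,255 \right)}} = \frac{1}{-388 - 486} = \frac{1}{-874} = - \frac{1}{874}$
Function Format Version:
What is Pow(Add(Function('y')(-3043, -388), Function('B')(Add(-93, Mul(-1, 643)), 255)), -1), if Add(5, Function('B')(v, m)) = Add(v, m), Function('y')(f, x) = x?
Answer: Rational(-1, 874) ≈ -0.0011442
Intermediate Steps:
Function('B')(v, m) = Add(-5, m, v) (Function('B')(v, m) = Add(-5, Add(v, m)) = Add(-5, Add(m, v)) = Add(-5, m, v))
Pow(Add(Function('y')(-3043, -388), Function('B')(Add(-93, Mul(-1, 643)), 255)), -1) = Pow(Add(-388, Add(-5, 255, Add(-93, Mul(-1, 643)))), -1) = Pow(Add(-388, Add(-5, 255, Add(-93, -643))), -1) = Pow(Add(-388, Add(-5, 255, -736)), -1) = Pow(Add(-388, -486), -1) = Pow(-874, -1) = Rational(-1, 874)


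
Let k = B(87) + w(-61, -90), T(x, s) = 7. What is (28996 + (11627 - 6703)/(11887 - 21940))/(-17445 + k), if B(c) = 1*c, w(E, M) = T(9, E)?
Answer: -291491864/174429603 ≈ -1.6711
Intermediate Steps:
w(E, M) = 7
B(c) = c
k = 94 (k = 87 + 7 = 94)
(28996 + (11627 - 6703)/(11887 - 21940))/(-17445 + k) = (28996 + (11627 - 6703)/(11887 - 21940))/(-17445 + 94) = (28996 + 4924/(-10053))/(-17351) = (28996 + 4924*(-1/10053))*(-1/17351) = (28996 - 4924/10053)*(-1/17351) = (291491864/10053)*(-1/17351) = -291491864/174429603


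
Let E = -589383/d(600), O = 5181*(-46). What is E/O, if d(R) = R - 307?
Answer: 196461/23276506 ≈ 0.0084403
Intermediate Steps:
O = -238326
d(R) = -307 + R
E = -589383/293 (E = -589383/(-307 + 600) = -589383/293 ≈ -2011.5)
E/O = -589383/293/(-238326) = -589383/293*(-1/238326) = 196461/23276506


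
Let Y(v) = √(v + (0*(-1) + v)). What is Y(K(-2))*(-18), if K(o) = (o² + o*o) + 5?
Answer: -18*√26 ≈ -91.782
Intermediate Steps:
K(o) = 5 + 2*o² (K(o) = (o² + o²) + 5 = 2*o² + 5 = 5 + 2*o²)
Y(v) = √2*√v (Y(v) = √(v + (0 + v)) = √(v + v) = √(2*v) = √2*√v)
Y(K(-2))*(-18) = (√2*√(5 + 2*(-2)²))*(-18) = (√2*√(5 + 2*4))*(-18) = (√2*√(5 + 8))*(-18) = (√2*√13)*(-18) = √26*(-18) = -18*√26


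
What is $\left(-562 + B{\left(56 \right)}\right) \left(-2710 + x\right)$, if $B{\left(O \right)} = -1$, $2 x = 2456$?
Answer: $834366$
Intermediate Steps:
$x = 1228$ ($x = \frac{1}{2} \cdot 2456 = 1228$)
$\left(-562 + B{\left(56 \right)}\right) \left(-2710 + x\right) = \left(-562 - 1\right) \left(-2710 + 1228\right) = \left(-563\right) \left(-1482\right) = 834366$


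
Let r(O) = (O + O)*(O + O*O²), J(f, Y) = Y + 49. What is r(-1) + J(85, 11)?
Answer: 64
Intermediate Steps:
J(f, Y) = 49 + Y
r(O) = 2*O*(O + O³) (r(O) = (2*O)*(O + O³) = 2*O*(O + O³))
r(-1) + J(85, 11) = 2*(-1)²*(1 + (-1)²) + (49 + 11) = 2*1*(1 + 1) + 60 = 2*1*2 + 60 = 4 + 60 = 64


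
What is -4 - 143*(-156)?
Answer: 22304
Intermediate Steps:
-4 - 143*(-156) = -4 + 22308 = 22304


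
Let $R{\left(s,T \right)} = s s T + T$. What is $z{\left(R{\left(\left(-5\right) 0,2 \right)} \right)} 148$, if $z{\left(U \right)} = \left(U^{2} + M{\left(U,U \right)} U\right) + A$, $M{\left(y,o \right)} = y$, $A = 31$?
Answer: $5772$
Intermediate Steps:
$R{\left(s,T \right)} = T + T s^{2}$ ($R{\left(s,T \right)} = s^{2} T + T = T s^{2} + T = T + T s^{2}$)
$z{\left(U \right)} = 31 + 2 U^{2}$ ($z{\left(U \right)} = \left(U^{2} + U U\right) + 31 = \left(U^{2} + U^{2}\right) + 31 = 2 U^{2} + 31 = 31 + 2 U^{2}$)
$z{\left(R{\left(\left(-5\right) 0,2 \right)} \right)} 148 = \left(31 + 2 \left(2 \left(1 + \left(\left(-5\right) 0\right)^{2}\right)\right)^{2}\right) 148 = \left(31 + 2 \left(2 \left(1 + 0^{2}\right)\right)^{2}\right) 148 = \left(31 + 2 \left(2 \left(1 + 0\right)\right)^{2}\right) 148 = \left(31 + 2 \left(2 \cdot 1\right)^{2}\right) 148 = \left(31 + 2 \cdot 2^{2}\right) 148 = \left(31 + 2 \cdot 4\right) 148 = \left(31 + 8\right) 148 = 39 \cdot 148 = 5772$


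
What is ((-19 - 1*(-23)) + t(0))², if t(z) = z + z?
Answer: 16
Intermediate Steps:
t(z) = 2*z
((-19 - 1*(-23)) + t(0))² = ((-19 - 1*(-23)) + 2*0)² = ((-19 + 23) + 0)² = (4 + 0)² = 4² = 16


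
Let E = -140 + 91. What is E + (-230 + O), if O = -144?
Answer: -423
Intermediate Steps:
E = -49
E + (-230 + O) = -49 + (-230 - 144) = -49 - 374 = -423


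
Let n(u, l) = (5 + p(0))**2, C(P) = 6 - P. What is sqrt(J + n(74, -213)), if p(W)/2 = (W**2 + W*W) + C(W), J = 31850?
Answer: 3*sqrt(3571) ≈ 179.27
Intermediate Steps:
p(W) = 12 - 2*W + 4*W**2 (p(W) = 2*((W**2 + W*W) + (6 - W)) = 2*((W**2 + W**2) + (6 - W)) = 2*(2*W**2 + (6 - W)) = 2*(6 - W + 2*W**2) = 12 - 2*W + 4*W**2)
n(u, l) = 289 (n(u, l) = (5 + (12 - 2*0 + 4*0**2))**2 = (5 + (12 + 0 + 4*0))**2 = (5 + (12 + 0 + 0))**2 = (5 + 12)**2 = 17**2 = 289)
sqrt(J + n(74, -213)) = sqrt(31850 + 289) = sqrt(32139) = 3*sqrt(3571)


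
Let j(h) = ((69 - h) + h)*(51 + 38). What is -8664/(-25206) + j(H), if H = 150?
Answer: 25799785/4201 ≈ 6141.3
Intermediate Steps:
j(h) = 6141 (j(h) = 69*89 = 6141)
-8664/(-25206) + j(H) = -8664/(-25206) + 6141 = -8664*(-1/25206) + 6141 = 1444/4201 + 6141 = 25799785/4201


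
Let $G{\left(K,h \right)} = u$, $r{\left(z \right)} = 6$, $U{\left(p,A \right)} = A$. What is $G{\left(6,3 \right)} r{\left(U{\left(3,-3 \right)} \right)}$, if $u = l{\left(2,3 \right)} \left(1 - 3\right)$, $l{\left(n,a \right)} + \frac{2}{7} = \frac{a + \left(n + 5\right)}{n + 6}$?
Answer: $- \frac{81}{7} \approx -11.571$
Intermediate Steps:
$l{\left(n,a \right)} = - \frac{2}{7} + \frac{5 + a + n}{6 + n}$ ($l{\left(n,a \right)} = - \frac{2}{7} + \frac{a + \left(n + 5\right)}{n + 6} = - \frac{2}{7} + \frac{a + \left(5 + n\right)}{6 + n} = - \frac{2}{7} + \frac{5 + a + n}{6 + n}$)
$u = - \frac{27}{14}$ ($u = \frac{23 + 5 \cdot 2 + 7 \cdot 3}{7 \left(6 + 2\right)} \left(1 - 3\right) = \frac{23 + 10 + 21}{7 \cdot 8} \left(-2\right) = \frac{1}{7} \cdot \frac{1}{8} \cdot 54 \left(-2\right) = \frac{27}{28} \left(-2\right) = - \frac{27}{14} \approx -1.9286$)
$G{\left(K,h \right)} = - \frac{27}{14}$
$G{\left(6,3 \right)} r{\left(U{\left(3,-3 \right)} \right)} = \left(- \frac{27}{14}\right) 6 = - \frac{81}{7}$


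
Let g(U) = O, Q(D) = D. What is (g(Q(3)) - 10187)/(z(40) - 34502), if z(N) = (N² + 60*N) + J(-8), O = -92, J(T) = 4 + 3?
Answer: 541/1605 ≈ 0.33707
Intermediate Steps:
J(T) = 7
g(U) = -92
z(N) = 7 + N² + 60*N (z(N) = (N² + 60*N) + 7 = 7 + N² + 60*N)
(g(Q(3)) - 10187)/(z(40) - 34502) = (-92 - 10187)/((7 + 40² + 60*40) - 34502) = -10279/((7 + 1600 + 2400) - 34502) = -10279/(4007 - 34502) = -10279/(-30495) = -10279*(-1/30495) = 541/1605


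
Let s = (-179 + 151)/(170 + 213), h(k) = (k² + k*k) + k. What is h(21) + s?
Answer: 345821/383 ≈ 902.93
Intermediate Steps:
h(k) = k + 2*k² (h(k) = (k² + k²) + k = 2*k² + k = k + 2*k²)
s = -28/383 ≈ -0.073107
h(21) + s = 21*(1 + 2*21) - 28/383 = 21*(1 + 42) - 28/383 = 21*43 - 28/383 = 903 - 28/383 = 345821/383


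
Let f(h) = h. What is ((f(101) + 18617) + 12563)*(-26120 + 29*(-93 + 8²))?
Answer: -843367041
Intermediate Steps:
((f(101) + 18617) + 12563)*(-26120 + 29*(-93 + 8²)) = ((101 + 18617) + 12563)*(-26120 + 29*(-93 + 8²)) = (18718 + 12563)*(-26120 + 29*(-93 + 64)) = 31281*(-26120 + 29*(-29)) = 31281*(-26120 - 841) = 31281*(-26961) = -843367041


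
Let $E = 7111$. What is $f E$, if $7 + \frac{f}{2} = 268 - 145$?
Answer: $1649752$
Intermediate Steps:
$f = 232$ ($f = -14 + 2 \left(268 - 145\right) = -14 + 2 \cdot 123 = -14 + 246 = 232$)
$f E = 232 \cdot 7111 = 1649752$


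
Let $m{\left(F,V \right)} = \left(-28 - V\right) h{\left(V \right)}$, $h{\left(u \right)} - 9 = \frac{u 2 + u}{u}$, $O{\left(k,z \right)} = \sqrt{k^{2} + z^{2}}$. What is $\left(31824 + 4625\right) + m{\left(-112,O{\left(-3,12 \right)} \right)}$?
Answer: $36113 - 36 \sqrt{17} \approx 35965.0$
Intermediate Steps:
$h{\left(u \right)} = 12$ ($h{\left(u \right)} = 9 + \frac{u 2 + u}{u} = 9 + \frac{2 u + u}{u} = 9 + \frac{3 u}{u} = 9 + 3 = 12$)
$m{\left(F,V \right)} = -336 - 12 V$ ($m{\left(F,V \right)} = \left(-28 - V\right) 12 = -336 - 12 V$)
$\left(31824 + 4625\right) + m{\left(-112,O{\left(-3,12 \right)} \right)} = \left(31824 + 4625\right) - \left(336 + 12 \sqrt{\left(-3\right)^{2} + 12^{2}}\right) = 36449 - \left(336 + 12 \sqrt{9 + 144}\right) = 36449 - \left(336 + 12 \sqrt{153}\right) = 36449 - \left(336 + 12 \cdot 3 \sqrt{17}\right) = 36449 - \left(336 + 36 \sqrt{17}\right) = 36113 - 36 \sqrt{17}$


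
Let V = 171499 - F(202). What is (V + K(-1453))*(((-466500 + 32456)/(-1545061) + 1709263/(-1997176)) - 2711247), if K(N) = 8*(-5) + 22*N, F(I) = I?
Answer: -1165344153572288176832481/3085758747736 ≈ -3.7765e+11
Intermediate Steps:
K(N) = -40 + 22*N
V = 171297 (V = 171499 - 1*202 = 171499 - 202 = 171297)
(V + K(-1453))*(((-466500 + 32456)/(-1545061) + 1709263/(-1997176)) - 2711247) = (171297 + (-40 + 22*(-1453)))*(((-466500 + 32456)/(-1545061) + 1709263/(-1997176)) - 2711247) = (171297 + (-40 - 31966))*((-434044*(-1/1545061) + 1709263*(-1/1997176)) - 2711247) = (171297 - 32006)*((434044/1545061 - 1709263/1997176) - 2711247) = 139291*(-1774053340299/3085758747736 - 2711247) = 139291*(-8366255921576327091/3085758747736) = -1165344153572288176832481/3085758747736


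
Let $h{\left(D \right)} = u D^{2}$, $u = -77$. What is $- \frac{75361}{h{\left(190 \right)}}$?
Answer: $\frac{6851}{252700} \approx 0.027111$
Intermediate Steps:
$h{\left(D \right)} = - 77 D^{2}$
$- \frac{75361}{h{\left(190 \right)}} = - \frac{75361}{\left(-77\right) 190^{2}} = - \frac{75361}{\left(-77\right) 36100} = - \frac{75361}{-2779700} = \left(-75361\right) \left(- \frac{1}{2779700}\right) = \frac{6851}{252700}$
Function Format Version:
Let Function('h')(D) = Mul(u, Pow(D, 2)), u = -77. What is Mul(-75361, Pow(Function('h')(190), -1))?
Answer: Rational(6851, 252700) ≈ 0.027111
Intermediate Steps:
Function('h')(D) = Mul(-77, Pow(D, 2))
Mul(-75361, Pow(Function('h')(190), -1)) = Mul(-75361, Pow(Mul(-77, Pow(190, 2)), -1)) = Mul(-75361, Pow(Mul(-77, 36100), -1)) = Mul(-75361, Pow(-2779700, -1)) = Mul(-75361, Rational(-1, 2779700)) = Rational(6851, 252700)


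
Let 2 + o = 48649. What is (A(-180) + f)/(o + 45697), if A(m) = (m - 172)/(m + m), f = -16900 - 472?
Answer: -97712/530685 ≈ -0.18412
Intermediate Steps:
o = 48647 (o = -2 + 48649 = 48647)
f = -17372
A(m) = (-172 + m)/(2*m) (A(m) = (-172 + m)/((2*m)) = (-172 + m)*(1/(2*m)) = (-172 + m)/(2*m))
(A(-180) + f)/(o + 45697) = ((½)*(-172 - 180)/(-180) - 17372)/(48647 + 45697) = ((½)*(-1/180)*(-352) - 17372)/94344 = (44/45 - 17372)*(1/94344) = -781696/45*1/94344 = -97712/530685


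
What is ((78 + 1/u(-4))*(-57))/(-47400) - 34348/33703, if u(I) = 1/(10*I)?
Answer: -259182417/266253700 ≈ -0.97344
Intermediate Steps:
u(I) = 1/(10*I)
((78 + 1/u(-4))*(-57))/(-47400) - 34348/33703 = ((78 + 1/((⅒)/(-4)))*(-57))/(-47400) - 34348/33703 = ((78 + 1/((⅒)*(-¼)))*(-57))*(-1/47400) - 34348*1/33703 = ((78 + 1/(-1/40))*(-57))*(-1/47400) - 34348/33703 = ((78 - 40)*(-57))*(-1/47400) - 34348/33703 = (38*(-57))*(-1/47400) - 34348/33703 = -2166*(-1/47400) - 34348/33703 = 361/7900 - 34348/33703 = -259182417/266253700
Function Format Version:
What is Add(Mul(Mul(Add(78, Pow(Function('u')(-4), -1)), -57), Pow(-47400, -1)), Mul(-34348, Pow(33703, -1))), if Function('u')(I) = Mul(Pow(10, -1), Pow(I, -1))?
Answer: Rational(-259182417, 266253700) ≈ -0.97344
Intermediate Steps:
Function('u')(I) = Mul(Rational(1, 10), Pow(I, -1))
Add(Mul(Mul(Add(78, Pow(Function('u')(-4), -1)), -57), Pow(-47400, -1)), Mul(-34348, Pow(33703, -1))) = Add(Mul(Mul(Add(78, Pow(Mul(Rational(1, 10), Pow(-4, -1)), -1)), -57), Pow(-47400, -1)), Mul(-34348, Pow(33703, -1))) = Add(Mul(Mul(Add(78, Pow(Mul(Rational(1, 10), Rational(-1, 4)), -1)), -57), Rational(-1, 47400)), Mul(-34348, Rational(1, 33703))) = Add(Mul(Mul(Add(78, Pow(Rational(-1, 40), -1)), -57), Rational(-1, 47400)), Rational(-34348, 33703)) = Add(Mul(Mul(Add(78, -40), -57), Rational(-1, 47400)), Rational(-34348, 33703)) = Add(Mul(Mul(38, -57), Rational(-1, 47400)), Rational(-34348, 33703)) = Add(Mul(-2166, Rational(-1, 47400)), Rational(-34348, 33703)) = Add(Rational(361, 7900), Rational(-34348, 33703)) = Rational(-259182417, 266253700)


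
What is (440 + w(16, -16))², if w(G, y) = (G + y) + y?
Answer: 179776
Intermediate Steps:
w(G, y) = G + 2*y
(440 + w(16, -16))² = (440 + (16 + 2*(-16)))² = (440 + (16 - 32))² = (440 - 16)² = 424² = 179776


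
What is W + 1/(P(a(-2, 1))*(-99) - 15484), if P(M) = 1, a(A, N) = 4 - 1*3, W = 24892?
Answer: 387892035/15583 ≈ 24892.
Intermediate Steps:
a(A, N) = 1 (a(A, N) = 4 - 3 = 1)
W + 1/(P(a(-2, 1))*(-99) - 15484) = 24892 + 1/(1*(-99) - 15484) = 24892 + 1/(-99 - 15484) = 24892 + 1/(-15583) = 24892 - 1/15583 = 387892035/15583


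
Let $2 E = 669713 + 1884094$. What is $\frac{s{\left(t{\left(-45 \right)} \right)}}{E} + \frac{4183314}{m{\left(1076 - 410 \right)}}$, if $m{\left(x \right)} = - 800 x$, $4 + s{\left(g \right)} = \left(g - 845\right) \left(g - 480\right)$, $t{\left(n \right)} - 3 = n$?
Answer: $- \frac{566110728911}{75592687200} \approx -7.489$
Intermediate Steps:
$t{\left(n \right)} = 3 + n$
$s{\left(g \right)} = -4 + \left(-845 + g\right) \left(-480 + g\right)$ ($s{\left(g \right)} = -4 + \left(g - 845\right) \left(g - 480\right) = -4 + \left(-845 + g\right) \left(-480 + g\right)$)
$E = \frac{2553807}{2}$ ($E = \frac{669713 + 1884094}{2} = \frac{1}{2} \cdot 2553807 = \frac{2553807}{2} \approx 1.2769 \cdot 10^{6}$)
$\frac{s{\left(t{\left(-45 \right)} \right)}}{E} + \frac{4183314}{m{\left(1076 - 410 \right)}} = \frac{405596 + \left(3 - 45\right)^{2} - 1325 \left(3 - 45\right)}{\frac{2553807}{2}} + \frac{4183314}{\left(-800\right) \left(1076 - 410\right)} = \left(405596 + \left(-42\right)^{2} - -55650\right) \frac{2}{2553807} + \frac{4183314}{\left(-800\right) \left(1076 - 410\right)} = \left(405596 + 1764 + 55650\right) \frac{2}{2553807} + \frac{4183314}{\left(-800\right) 666} = 463010 \cdot \frac{2}{2553807} + \frac{4183314}{-532800} = \frac{926020}{2553807} + 4183314 \left(- \frac{1}{532800}\right) = \frac{926020}{2553807} - \frac{697219}{88800} = - \frac{566110728911}{75592687200}$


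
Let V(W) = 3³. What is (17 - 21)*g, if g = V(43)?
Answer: -108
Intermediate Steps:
V(W) = 27
g = 27
(17 - 21)*g = (17 - 21)*27 = -4*27 = -108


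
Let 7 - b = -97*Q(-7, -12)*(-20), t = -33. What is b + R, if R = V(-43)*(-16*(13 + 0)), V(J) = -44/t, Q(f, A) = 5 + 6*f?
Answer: 214529/3 ≈ 71510.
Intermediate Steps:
V(J) = 4/3 (V(J) = -44/(-33) = -44*(-1/33) = 4/3)
b = 71787 (b = 7 - (-97*(5 + 6*(-7)))*(-20) = 7 - (-97*(5 - 42))*(-20) = 7 - (-97*(-37))*(-20) = 7 - 3589*(-20) = 7 - 1*(-71780) = 7 + 71780 = 71787)
R = -832/3 (R = 4*(-16*(13 + 0))/3 = 4*(-16*13)/3 = (4/3)*(-208) = -832/3 ≈ -277.33)
b + R = 71787 - 832/3 = 214529/3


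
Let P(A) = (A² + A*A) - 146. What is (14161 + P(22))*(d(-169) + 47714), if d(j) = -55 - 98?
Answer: 712606463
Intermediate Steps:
d(j) = -153
P(A) = -146 + 2*A² (P(A) = (A² + A²) - 146 = 2*A² - 146 = -146 + 2*A²)
(14161 + P(22))*(d(-169) + 47714) = (14161 + (-146 + 2*22²))*(-153 + 47714) = (14161 + (-146 + 2*484))*47561 = (14161 + (-146 + 968))*47561 = (14161 + 822)*47561 = 14983*47561 = 712606463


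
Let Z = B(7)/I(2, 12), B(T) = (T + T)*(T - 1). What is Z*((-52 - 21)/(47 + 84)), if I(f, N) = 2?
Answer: -3066/131 ≈ -23.405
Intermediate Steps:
B(T) = 2*T*(-1 + T) (B(T) = (2*T)*(-1 + T) = 2*T*(-1 + T))
Z = 42 (Z = (2*7*(-1 + 7))/2 = (2*7*6)*(½) = 84*(½) = 42)
Z*((-52 - 21)/(47 + 84)) = 42*((-52 - 21)/(47 + 84)) = 42*(-73/131) = -3066/131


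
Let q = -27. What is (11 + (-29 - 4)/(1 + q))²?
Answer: 101761/676 ≈ 150.53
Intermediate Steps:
(11 + (-29 - 4)/(1 + q))² = (11 + (-29 - 4)/(1 - 27))² = (11 - 33/(-26))² = (11 - 33*(-1/26))² = (11 + 33/26)² = (319/26)² = 101761/676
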